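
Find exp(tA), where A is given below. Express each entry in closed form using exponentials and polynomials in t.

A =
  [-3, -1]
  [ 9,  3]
e^{tA} =
  [1 - 3*t, -t]
  [9*t, 3*t + 1]

Strategy: write A = P · J · P⁻¹ where J is a Jordan canonical form, so e^{tA} = P · e^{tJ} · P⁻¹, and e^{tJ} can be computed block-by-block.

A has Jordan form
J =
  [0, 1]
  [0, 0]
(up to reordering of blocks).

Per-block formulas:
  For a 2×2 Jordan block J_2(0): exp(t · J_2(0)) = e^(0t)·(I + t·N), where N is the 2×2 nilpotent shift.

After assembling e^{tJ} and conjugating by P, we get:

e^{tA} =
  [1 - 3*t, -t]
  [9*t, 3*t + 1]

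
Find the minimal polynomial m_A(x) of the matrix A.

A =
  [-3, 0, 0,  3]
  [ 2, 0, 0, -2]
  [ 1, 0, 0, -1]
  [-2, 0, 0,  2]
x^2 + x

The characteristic polynomial is χ_A(x) = x^3*(x + 1), so the eigenvalues are known. The minimal polynomial is
  m_A(x) = Π_λ (x − λ)^{k_λ}
where k_λ is the size of the *largest* Jordan block for λ (equivalently, the smallest k with (A − λI)^k v = 0 for every generalised eigenvector v of λ).

  λ = -1: largest Jordan block has size 1, contributing (x + 1)
  λ = 0: largest Jordan block has size 1, contributing (x − 0)

So m_A(x) = x*(x + 1) = x^2 + x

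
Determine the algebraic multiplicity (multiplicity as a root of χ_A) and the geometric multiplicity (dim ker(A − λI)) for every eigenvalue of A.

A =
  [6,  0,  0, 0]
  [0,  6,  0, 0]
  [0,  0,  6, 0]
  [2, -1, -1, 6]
λ = 6: alg = 4, geom = 3

Step 1 — factor the characteristic polynomial to read off the algebraic multiplicities:
  χ_A(x) = (x - 6)^4

Step 2 — compute geometric multiplicities via the rank-nullity identity g(λ) = n − rank(A − λI):
  rank(A − (6)·I) = 1, so dim ker(A − (6)·I) = n − 1 = 3

Summary:
  λ = 6: algebraic multiplicity = 4, geometric multiplicity = 3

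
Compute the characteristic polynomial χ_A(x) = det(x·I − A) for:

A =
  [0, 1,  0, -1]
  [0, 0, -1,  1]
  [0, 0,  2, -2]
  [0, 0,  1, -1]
x^4 - x^3

Expanding det(x·I − A) (e.g. by cofactor expansion or by noting that A is similar to its Jordan form J, which has the same characteristic polynomial as A) gives
  χ_A(x) = x^4 - x^3
which factors as x^3*(x - 1). The eigenvalues (with algebraic multiplicities) are λ = 0 with multiplicity 3, λ = 1 with multiplicity 1.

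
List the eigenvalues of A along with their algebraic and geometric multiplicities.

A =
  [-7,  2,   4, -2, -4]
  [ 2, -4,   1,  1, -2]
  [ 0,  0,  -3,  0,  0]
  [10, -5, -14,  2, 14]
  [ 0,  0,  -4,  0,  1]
λ = -3: alg = 4, geom = 2; λ = 1: alg = 1, geom = 1

Step 1 — factor the characteristic polynomial to read off the algebraic multiplicities:
  χ_A(x) = (x - 1)*(x + 3)^4

Step 2 — compute geometric multiplicities via the rank-nullity identity g(λ) = n − rank(A − λI):
  rank(A − (-3)·I) = 3, so dim ker(A − (-3)·I) = n − 3 = 2
  rank(A − (1)·I) = 4, so dim ker(A − (1)·I) = n − 4 = 1

Summary:
  λ = -3: algebraic multiplicity = 4, geometric multiplicity = 2
  λ = 1: algebraic multiplicity = 1, geometric multiplicity = 1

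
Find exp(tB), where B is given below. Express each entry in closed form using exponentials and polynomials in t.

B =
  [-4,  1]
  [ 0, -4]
e^{tB} =
  [exp(-4*t), t*exp(-4*t)]
  [0, exp(-4*t)]

Strategy: write B = P · J · P⁻¹ where J is a Jordan canonical form, so e^{tB} = P · e^{tJ} · P⁻¹, and e^{tJ} can be computed block-by-block.

B has Jordan form
J =
  [-4,  1]
  [ 0, -4]
(up to reordering of blocks).

Per-block formulas:
  For a 2×2 Jordan block J_2(-4): exp(t · J_2(-4)) = e^(-4t)·(I + t·N), where N is the 2×2 nilpotent shift.

After assembling e^{tJ} and conjugating by P, we get:

e^{tB} =
  [exp(-4*t), t*exp(-4*t)]
  [0, exp(-4*t)]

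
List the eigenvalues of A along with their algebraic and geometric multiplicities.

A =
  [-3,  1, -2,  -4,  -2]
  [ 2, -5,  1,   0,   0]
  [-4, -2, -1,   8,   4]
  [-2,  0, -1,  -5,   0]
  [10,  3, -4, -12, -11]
λ = -5: alg = 5, geom = 3

Step 1 — factor the characteristic polynomial to read off the algebraic multiplicities:
  χ_A(x) = (x + 5)^5

Step 2 — compute geometric multiplicities via the rank-nullity identity g(λ) = n − rank(A − λI):
  rank(A − (-5)·I) = 2, so dim ker(A − (-5)·I) = n − 2 = 3

Summary:
  λ = -5: algebraic multiplicity = 5, geometric multiplicity = 3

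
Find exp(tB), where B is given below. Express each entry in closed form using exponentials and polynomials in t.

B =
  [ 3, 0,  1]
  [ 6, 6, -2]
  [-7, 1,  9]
e^{tB} =
  [t^2*exp(6*t) - 3*t*exp(6*t) + exp(6*t), t^2*exp(6*t)/2, t*exp(6*t)]
  [-2*t^2*exp(6*t) + 6*t*exp(6*t), -t^2*exp(6*t) + exp(6*t), -2*t*exp(6*t)]
  [3*t^2*exp(6*t) - 7*t*exp(6*t), 3*t^2*exp(6*t)/2 + t*exp(6*t), 3*t*exp(6*t) + exp(6*t)]

Strategy: write B = P · J · P⁻¹ where J is a Jordan canonical form, so e^{tB} = P · e^{tJ} · P⁻¹, and e^{tJ} can be computed block-by-block.

B has Jordan form
J =
  [6, 1, 0]
  [0, 6, 1]
  [0, 0, 6]
(up to reordering of blocks).

Per-block formulas:
  For a 3×3 Jordan block J_3(6): exp(t · J_3(6)) = e^(6t)·(I + t·N + (t^2/2)·N^2), where N is the 3×3 nilpotent shift.

After assembling e^{tJ} and conjugating by P, we get:

e^{tB} =
  [t^2*exp(6*t) - 3*t*exp(6*t) + exp(6*t), t^2*exp(6*t)/2, t*exp(6*t)]
  [-2*t^2*exp(6*t) + 6*t*exp(6*t), -t^2*exp(6*t) + exp(6*t), -2*t*exp(6*t)]
  [3*t^2*exp(6*t) - 7*t*exp(6*t), 3*t^2*exp(6*t)/2 + t*exp(6*t), 3*t*exp(6*t) + exp(6*t)]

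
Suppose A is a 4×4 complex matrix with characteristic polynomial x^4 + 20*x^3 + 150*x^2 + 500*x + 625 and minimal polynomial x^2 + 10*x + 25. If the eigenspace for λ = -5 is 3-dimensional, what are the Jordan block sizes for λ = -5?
Block sizes for λ = -5: [2, 1, 1]

Step 1 — from the characteristic polynomial, algebraic multiplicity of λ = -5 is 4. From dim ker(A − (-5)·I) = 3, there are exactly 3 Jordan blocks for λ = -5.
Step 2 — from the minimal polynomial, the factor (x + 5)^2 tells us the largest block for λ = -5 has size 2.
Step 3 — with total size 4, 3 blocks, and largest block 2, the block sizes (in nonincreasing order) are [2, 1, 1].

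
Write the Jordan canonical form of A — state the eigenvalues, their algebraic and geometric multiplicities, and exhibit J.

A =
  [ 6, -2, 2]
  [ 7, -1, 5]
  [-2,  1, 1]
J_3(2)

The characteristic polynomial is
  det(x·I − A) = x^3 - 6*x^2 + 12*x - 8 = (x - 2)^3

Eigenvalues and multiplicities (the geometric multiplicity of λ is n − rank(A − λI), which equals the number of Jordan blocks for λ):
  λ = 2: algebraic multiplicity = 3, geometric multiplicity = 1

Determining the block sizes for each eigenvalue:
  λ = 2: one block (gm = 1), so the single block has size am = 3 → block sizes [3]

Assembling the blocks gives a Jordan form
J =
  [2, 1, 0]
  [0, 2, 1]
  [0, 0, 2]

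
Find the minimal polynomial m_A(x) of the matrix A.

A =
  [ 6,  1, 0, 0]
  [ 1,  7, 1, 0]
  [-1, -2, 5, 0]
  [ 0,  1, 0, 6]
x^3 - 18*x^2 + 108*x - 216

The characteristic polynomial is χ_A(x) = (x - 6)^4, so the eigenvalues are known. The minimal polynomial is
  m_A(x) = Π_λ (x − λ)^{k_λ}
where k_λ is the size of the *largest* Jordan block for λ (equivalently, the smallest k with (A − λI)^k v = 0 for every generalised eigenvector v of λ).

  λ = 6: largest Jordan block has size 3, contributing (x − 6)^3

So m_A(x) = (x - 6)^3 = x^3 - 18*x^2 + 108*x - 216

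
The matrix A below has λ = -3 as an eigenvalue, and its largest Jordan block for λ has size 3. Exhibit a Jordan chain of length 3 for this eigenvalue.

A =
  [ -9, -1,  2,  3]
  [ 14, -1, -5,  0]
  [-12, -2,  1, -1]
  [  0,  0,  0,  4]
A Jordan chain for λ = -3 of length 3:
v_1 = (-2, 4, -4, 0)ᵀ
v_2 = (-6, 14, -12, 0)ᵀ
v_3 = (1, 0, 0, 0)ᵀ

Let N = A − (-3)·I. We want v_3 with N^3 v_3 = 0 but N^2 v_3 ≠ 0; then v_{j-1} := N · v_j for j = 3, …, 2.

Pick v_3 = (1, 0, 0, 0)ᵀ.
Then v_2 = N · v_3 = (-6, 14, -12, 0)ᵀ.
Then v_1 = N · v_2 = (-2, 4, -4, 0)ᵀ.

Sanity check: (A − (-3)·I) v_1 = (0, 0, 0, 0)ᵀ = 0. ✓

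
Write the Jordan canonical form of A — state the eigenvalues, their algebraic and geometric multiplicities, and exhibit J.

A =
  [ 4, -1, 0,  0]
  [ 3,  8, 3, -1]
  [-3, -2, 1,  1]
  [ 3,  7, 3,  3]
J_3(4) ⊕ J_1(4)

The characteristic polynomial is
  det(x·I − A) = x^4 - 16*x^3 + 96*x^2 - 256*x + 256 = (x - 4)^4

Eigenvalues and multiplicities (the geometric multiplicity of λ is n − rank(A − λI), which equals the number of Jordan blocks for λ):
  λ = 4: algebraic multiplicity = 4, geometric multiplicity = 2

Determining the block sizes for each eigenvalue:
  λ = 4: with am = 4 and gm = 2, the partition is not yet determined (e.g. several partitions of 4 into 2 parts exist). Let N = A − (4)·I. Computing rank(N^1) = 2, rank(N^2) = 1, rank(N^3) = 0; the number of blocks of size ≥ j is rank(N^{j−1}) − rank(N^j), giving [2, 1, 1]. So we have 1 block(s) of size 3, 1 block(s) of size 1 → block sizes [3, 1]

Assembling the blocks gives a Jordan form
J =
  [4, 1, 0, 0]
  [0, 4, 1, 0]
  [0, 0, 4, 0]
  [0, 0, 0, 4]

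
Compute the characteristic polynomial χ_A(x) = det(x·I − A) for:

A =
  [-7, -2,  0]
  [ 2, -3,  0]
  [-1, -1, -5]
x^3 + 15*x^2 + 75*x + 125

Expanding det(x·I − A) (e.g. by cofactor expansion or by noting that A is similar to its Jordan form J, which has the same characteristic polynomial as A) gives
  χ_A(x) = x^3 + 15*x^2 + 75*x + 125
which factors as (x + 5)^3. The eigenvalues (with algebraic multiplicities) are λ = -5 with multiplicity 3.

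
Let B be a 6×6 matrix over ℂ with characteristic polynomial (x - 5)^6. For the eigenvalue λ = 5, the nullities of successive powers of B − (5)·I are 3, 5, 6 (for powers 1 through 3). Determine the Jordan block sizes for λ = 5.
Block sizes for λ = 5: [3, 2, 1]

From the dimensions of kernels of powers, the number of Jordan blocks of size at least j is d_j − d_{j−1} where d_j = dim ker(N^j) (with d_0 = 0). Computing the differences gives [3, 2, 1].
The number of blocks of size exactly k is (#blocks of size ≥ k) − (#blocks of size ≥ k + 1), so the partition is: 1 block(s) of size 1, 1 block(s) of size 2, 1 block(s) of size 3.
In nonincreasing order the block sizes are [3, 2, 1].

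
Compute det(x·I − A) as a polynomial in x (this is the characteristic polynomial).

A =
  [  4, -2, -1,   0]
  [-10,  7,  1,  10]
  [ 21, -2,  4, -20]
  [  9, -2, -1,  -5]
x^4 - 10*x^3 + 250*x - 625

Expanding det(x·I − A) (e.g. by cofactor expansion or by noting that A is similar to its Jordan form J, which has the same characteristic polynomial as A) gives
  χ_A(x) = x^4 - 10*x^3 + 250*x - 625
which factors as (x - 5)^3*(x + 5). The eigenvalues (with algebraic multiplicities) are λ = -5 with multiplicity 1, λ = 5 with multiplicity 3.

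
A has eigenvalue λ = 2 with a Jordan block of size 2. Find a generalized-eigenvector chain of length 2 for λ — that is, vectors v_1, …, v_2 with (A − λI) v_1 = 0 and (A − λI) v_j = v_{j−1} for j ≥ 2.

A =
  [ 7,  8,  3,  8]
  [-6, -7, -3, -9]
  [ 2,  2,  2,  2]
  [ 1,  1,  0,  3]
A Jordan chain for λ = 2 of length 2:
v_1 = (2, -3, 2, 1)ᵀ
v_2 = (2, -1, 0, 0)ᵀ

Let N = A − (2)·I. We want v_2 with N^2 v_2 = 0 but N^1 v_2 ≠ 0; then v_{j-1} := N · v_j for j = 2, …, 2.

Pick v_2 = (2, -1, 0, 0)ᵀ.
Then v_1 = N · v_2 = (2, -3, 2, 1)ᵀ.

Sanity check: (A − (2)·I) v_1 = (0, 0, 0, 0)ᵀ = 0. ✓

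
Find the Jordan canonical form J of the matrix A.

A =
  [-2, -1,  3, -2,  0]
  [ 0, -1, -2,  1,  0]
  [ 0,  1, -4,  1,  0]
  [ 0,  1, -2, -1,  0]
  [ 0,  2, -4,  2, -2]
J_2(-2) ⊕ J_2(-2) ⊕ J_1(-2)

The characteristic polynomial is
  det(x·I − A) = x^5 + 10*x^4 + 40*x^3 + 80*x^2 + 80*x + 32 = (x + 2)^5

Eigenvalues and multiplicities (the geometric multiplicity of λ is n − rank(A − λI), which equals the number of Jordan blocks for λ):
  λ = -2: algebraic multiplicity = 5, geometric multiplicity = 3

Determining the block sizes for each eigenvalue:
  λ = -2: with am = 5 and gm = 3, the partition is not yet determined (e.g. several partitions of 5 into 3 parts exist). Let N = A − (-2)·I. Computing rank(N^1) = 2, rank(N^2) = 0; the number of blocks of size ≥ j is rank(N^{j−1}) − rank(N^j), giving [3, 2]. So we have 2 block(s) of size 2, 1 block(s) of size 1 → block sizes [2, 2, 1]

Assembling the blocks gives a Jordan form
J =
  [-2,  1,  0,  0,  0]
  [ 0, -2,  0,  0,  0]
  [ 0,  0, -2,  1,  0]
  [ 0,  0,  0, -2,  0]
  [ 0,  0,  0,  0, -2]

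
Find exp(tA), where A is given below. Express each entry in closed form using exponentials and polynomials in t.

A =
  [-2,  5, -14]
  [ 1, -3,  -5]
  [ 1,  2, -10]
e^{tA} =
  [3*t*exp(-5*t) + exp(-5*t), -3*t^2*exp(-5*t)/2 + 5*t*exp(-5*t), 3*t^2*exp(-5*t)/2 - 14*t*exp(-5*t)]
  [t*exp(-5*t), -t^2*exp(-5*t)/2 + 2*t*exp(-5*t) + exp(-5*t), t^2*exp(-5*t)/2 - 5*t*exp(-5*t)]
  [t*exp(-5*t), -t^2*exp(-5*t)/2 + 2*t*exp(-5*t), t^2*exp(-5*t)/2 - 5*t*exp(-5*t) + exp(-5*t)]

Strategy: write A = P · J · P⁻¹ where J is a Jordan canonical form, so e^{tA} = P · e^{tJ} · P⁻¹, and e^{tJ} can be computed block-by-block.

A has Jordan form
J =
  [-5,  1,  0]
  [ 0, -5,  1]
  [ 0,  0, -5]
(up to reordering of blocks).

Per-block formulas:
  For a 3×3 Jordan block J_3(-5): exp(t · J_3(-5)) = e^(-5t)·(I + t·N + (t^2/2)·N^2), where N is the 3×3 nilpotent shift.

After assembling e^{tJ} and conjugating by P, we get:

e^{tA} =
  [3*t*exp(-5*t) + exp(-5*t), -3*t^2*exp(-5*t)/2 + 5*t*exp(-5*t), 3*t^2*exp(-5*t)/2 - 14*t*exp(-5*t)]
  [t*exp(-5*t), -t^2*exp(-5*t)/2 + 2*t*exp(-5*t) + exp(-5*t), t^2*exp(-5*t)/2 - 5*t*exp(-5*t)]
  [t*exp(-5*t), -t^2*exp(-5*t)/2 + 2*t*exp(-5*t), t^2*exp(-5*t)/2 - 5*t*exp(-5*t) + exp(-5*t)]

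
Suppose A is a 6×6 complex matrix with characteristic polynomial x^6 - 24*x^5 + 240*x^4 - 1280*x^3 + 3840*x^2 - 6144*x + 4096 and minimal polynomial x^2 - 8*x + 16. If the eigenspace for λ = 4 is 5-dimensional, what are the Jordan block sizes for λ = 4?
Block sizes for λ = 4: [2, 1, 1, 1, 1]

Step 1 — from the characteristic polynomial, algebraic multiplicity of λ = 4 is 6. From dim ker(A − (4)·I) = 5, there are exactly 5 Jordan blocks for λ = 4.
Step 2 — from the minimal polynomial, the factor (x − 4)^2 tells us the largest block for λ = 4 has size 2.
Step 3 — with total size 6, 5 blocks, and largest block 2, the block sizes (in nonincreasing order) are [2, 1, 1, 1, 1].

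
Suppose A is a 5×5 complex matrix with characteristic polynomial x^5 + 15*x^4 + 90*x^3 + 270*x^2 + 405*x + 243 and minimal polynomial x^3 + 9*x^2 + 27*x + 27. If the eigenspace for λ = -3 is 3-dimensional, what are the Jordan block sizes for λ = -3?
Block sizes for λ = -3: [3, 1, 1]

Step 1 — from the characteristic polynomial, algebraic multiplicity of λ = -3 is 5. From dim ker(A − (-3)·I) = 3, there are exactly 3 Jordan blocks for λ = -3.
Step 2 — from the minimal polynomial, the factor (x + 3)^3 tells us the largest block for λ = -3 has size 3.
Step 3 — with total size 5, 3 blocks, and largest block 3, the block sizes (in nonincreasing order) are [3, 1, 1].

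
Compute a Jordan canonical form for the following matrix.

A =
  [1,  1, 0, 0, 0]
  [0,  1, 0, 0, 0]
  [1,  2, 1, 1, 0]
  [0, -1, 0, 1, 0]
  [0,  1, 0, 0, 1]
J_2(1) ⊕ J_2(1) ⊕ J_1(1)

The characteristic polynomial is
  det(x·I − A) = x^5 - 5*x^4 + 10*x^3 - 10*x^2 + 5*x - 1 = (x - 1)^5

Eigenvalues and multiplicities (the geometric multiplicity of λ is n − rank(A − λI), which equals the number of Jordan blocks for λ):
  λ = 1: algebraic multiplicity = 5, geometric multiplicity = 3

Determining the block sizes for each eigenvalue:
  λ = 1: with am = 5 and gm = 3, the partition is not yet determined (e.g. several partitions of 5 into 3 parts exist). Let N = A − (1)·I. Computing rank(N^1) = 2, rank(N^2) = 0; the number of blocks of size ≥ j is rank(N^{j−1}) − rank(N^j), giving [3, 2]. So we have 2 block(s) of size 2, 1 block(s) of size 1 → block sizes [2, 2, 1]

Assembling the blocks gives a Jordan form
J =
  [1, 1, 0, 0, 0]
  [0, 1, 0, 0, 0]
  [0, 0, 1, 1, 0]
  [0, 0, 0, 1, 0]
  [0, 0, 0, 0, 1]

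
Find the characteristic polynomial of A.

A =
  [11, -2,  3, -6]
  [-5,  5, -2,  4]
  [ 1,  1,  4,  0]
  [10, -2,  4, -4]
x^4 - 16*x^3 + 96*x^2 - 256*x + 256

Expanding det(x·I − A) (e.g. by cofactor expansion or by noting that A is similar to its Jordan form J, which has the same characteristic polynomial as A) gives
  χ_A(x) = x^4 - 16*x^3 + 96*x^2 - 256*x + 256
which factors as (x - 4)^4. The eigenvalues (with algebraic multiplicities) are λ = 4 with multiplicity 4.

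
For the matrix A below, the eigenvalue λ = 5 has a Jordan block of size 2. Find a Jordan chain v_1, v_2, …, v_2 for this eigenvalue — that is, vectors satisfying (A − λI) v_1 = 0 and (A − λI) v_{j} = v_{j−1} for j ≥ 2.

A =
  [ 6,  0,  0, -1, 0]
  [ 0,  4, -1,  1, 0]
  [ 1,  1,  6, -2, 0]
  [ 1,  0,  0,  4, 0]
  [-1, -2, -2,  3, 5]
A Jordan chain for λ = 5 of length 2:
v_1 = (1, 0, 1, 1, -1)ᵀ
v_2 = (1, 0, 0, 0, 0)ᵀ

Let N = A − (5)·I. We want v_2 with N^2 v_2 = 0 but N^1 v_2 ≠ 0; then v_{j-1} := N · v_j for j = 2, …, 2.

Pick v_2 = (1, 0, 0, 0, 0)ᵀ.
Then v_1 = N · v_2 = (1, 0, 1, 1, -1)ᵀ.

Sanity check: (A − (5)·I) v_1 = (0, 0, 0, 0, 0)ᵀ = 0. ✓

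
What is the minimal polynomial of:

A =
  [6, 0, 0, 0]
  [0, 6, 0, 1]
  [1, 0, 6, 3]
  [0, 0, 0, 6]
x^2 - 12*x + 36

The characteristic polynomial is χ_A(x) = (x - 6)^4, so the eigenvalues are known. The minimal polynomial is
  m_A(x) = Π_λ (x − λ)^{k_λ}
where k_λ is the size of the *largest* Jordan block for λ (equivalently, the smallest k with (A − λI)^k v = 0 for every generalised eigenvector v of λ).

  λ = 6: largest Jordan block has size 2, contributing (x − 6)^2

So m_A(x) = (x - 6)^2 = x^2 - 12*x + 36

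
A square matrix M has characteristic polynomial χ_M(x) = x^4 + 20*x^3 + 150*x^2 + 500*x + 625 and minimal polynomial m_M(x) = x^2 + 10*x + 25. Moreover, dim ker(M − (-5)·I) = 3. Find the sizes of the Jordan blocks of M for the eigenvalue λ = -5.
Block sizes for λ = -5: [2, 1, 1]

Step 1 — from the characteristic polynomial, algebraic multiplicity of λ = -5 is 4. From dim ker(M − (-5)·I) = 3, there are exactly 3 Jordan blocks for λ = -5.
Step 2 — from the minimal polynomial, the factor (x + 5)^2 tells us the largest block for λ = -5 has size 2.
Step 3 — with total size 4, 3 blocks, and largest block 2, the block sizes (in nonincreasing order) are [2, 1, 1].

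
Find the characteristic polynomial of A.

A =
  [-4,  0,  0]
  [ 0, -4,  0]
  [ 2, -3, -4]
x^3 + 12*x^2 + 48*x + 64

Expanding det(x·I − A) (e.g. by cofactor expansion or by noting that A is similar to its Jordan form J, which has the same characteristic polynomial as A) gives
  χ_A(x) = x^3 + 12*x^2 + 48*x + 64
which factors as (x + 4)^3. The eigenvalues (with algebraic multiplicities) are λ = -4 with multiplicity 3.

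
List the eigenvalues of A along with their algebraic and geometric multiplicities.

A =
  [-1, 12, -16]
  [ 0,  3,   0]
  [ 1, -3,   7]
λ = 3: alg = 3, geom = 2

Step 1 — factor the characteristic polynomial to read off the algebraic multiplicities:
  χ_A(x) = (x - 3)^3

Step 2 — compute geometric multiplicities via the rank-nullity identity g(λ) = n − rank(A − λI):
  rank(A − (3)·I) = 1, so dim ker(A − (3)·I) = n − 1 = 2

Summary:
  λ = 3: algebraic multiplicity = 3, geometric multiplicity = 2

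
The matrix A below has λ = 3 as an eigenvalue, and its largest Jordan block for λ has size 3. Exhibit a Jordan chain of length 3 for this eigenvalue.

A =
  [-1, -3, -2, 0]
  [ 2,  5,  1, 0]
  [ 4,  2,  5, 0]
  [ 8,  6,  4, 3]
A Jordan chain for λ = 3 of length 3:
v_1 = (2, 0, -4, -4)ᵀ
v_2 = (-4, 2, 4, 8)ᵀ
v_3 = (1, 0, 0, 0)ᵀ

Let N = A − (3)·I. We want v_3 with N^3 v_3 = 0 but N^2 v_3 ≠ 0; then v_{j-1} := N · v_j for j = 3, …, 2.

Pick v_3 = (1, 0, 0, 0)ᵀ.
Then v_2 = N · v_3 = (-4, 2, 4, 8)ᵀ.
Then v_1 = N · v_2 = (2, 0, -4, -4)ᵀ.

Sanity check: (A − (3)·I) v_1 = (0, 0, 0, 0)ᵀ = 0. ✓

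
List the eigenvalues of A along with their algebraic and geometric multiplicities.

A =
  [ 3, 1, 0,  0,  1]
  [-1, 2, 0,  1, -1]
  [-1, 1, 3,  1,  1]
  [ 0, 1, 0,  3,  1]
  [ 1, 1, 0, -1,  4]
λ = 3: alg = 5, geom = 3

Step 1 — factor the characteristic polynomial to read off the algebraic multiplicities:
  χ_A(x) = (x - 3)^5

Step 2 — compute geometric multiplicities via the rank-nullity identity g(λ) = n − rank(A − λI):
  rank(A − (3)·I) = 2, so dim ker(A − (3)·I) = n − 2 = 3

Summary:
  λ = 3: algebraic multiplicity = 5, geometric multiplicity = 3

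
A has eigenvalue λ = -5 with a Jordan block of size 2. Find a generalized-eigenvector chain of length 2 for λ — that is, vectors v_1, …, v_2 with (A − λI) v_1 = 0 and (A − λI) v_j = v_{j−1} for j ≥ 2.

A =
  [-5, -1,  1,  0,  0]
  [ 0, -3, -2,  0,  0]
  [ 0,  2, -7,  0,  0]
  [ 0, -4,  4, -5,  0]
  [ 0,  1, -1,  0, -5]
A Jordan chain for λ = -5 of length 2:
v_1 = (-1, 2, 2, -4, 1)ᵀ
v_2 = (0, 1, 0, 0, 0)ᵀ

Let N = A − (-5)·I. We want v_2 with N^2 v_2 = 0 but N^1 v_2 ≠ 0; then v_{j-1} := N · v_j for j = 2, …, 2.

Pick v_2 = (0, 1, 0, 0, 0)ᵀ.
Then v_1 = N · v_2 = (-1, 2, 2, -4, 1)ᵀ.

Sanity check: (A − (-5)·I) v_1 = (0, 0, 0, 0, 0)ᵀ = 0. ✓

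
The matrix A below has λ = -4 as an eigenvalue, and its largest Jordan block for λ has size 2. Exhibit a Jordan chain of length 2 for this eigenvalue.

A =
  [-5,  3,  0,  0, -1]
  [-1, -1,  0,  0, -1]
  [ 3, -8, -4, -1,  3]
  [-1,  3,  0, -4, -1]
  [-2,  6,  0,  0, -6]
A Jordan chain for λ = -4 of length 2:
v_1 = (-1, -1, 3, -1, -2)ᵀ
v_2 = (1, 0, 0, 0, 0)ᵀ

Let N = A − (-4)·I. We want v_2 with N^2 v_2 = 0 but N^1 v_2 ≠ 0; then v_{j-1} := N · v_j for j = 2, …, 2.

Pick v_2 = (1, 0, 0, 0, 0)ᵀ.
Then v_1 = N · v_2 = (-1, -1, 3, -1, -2)ᵀ.

Sanity check: (A − (-4)·I) v_1 = (0, 0, 0, 0, 0)ᵀ = 0. ✓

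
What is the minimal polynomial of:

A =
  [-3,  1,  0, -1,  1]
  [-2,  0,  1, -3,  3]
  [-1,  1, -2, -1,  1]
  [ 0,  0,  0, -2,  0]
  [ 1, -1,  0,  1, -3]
x^3 + 6*x^2 + 12*x + 8

The characteristic polynomial is χ_A(x) = (x + 2)^5, so the eigenvalues are known. The minimal polynomial is
  m_A(x) = Π_λ (x − λ)^{k_λ}
where k_λ is the size of the *largest* Jordan block for λ (equivalently, the smallest k with (A − λI)^k v = 0 for every generalised eigenvector v of λ).

  λ = -2: largest Jordan block has size 3, contributing (x + 2)^3

So m_A(x) = (x + 2)^3 = x^3 + 6*x^2 + 12*x + 8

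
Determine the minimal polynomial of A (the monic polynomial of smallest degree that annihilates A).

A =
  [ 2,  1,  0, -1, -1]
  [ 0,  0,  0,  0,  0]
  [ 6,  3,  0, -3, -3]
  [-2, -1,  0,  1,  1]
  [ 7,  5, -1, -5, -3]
x^3

The characteristic polynomial is χ_A(x) = x^5, so the eigenvalues are known. The minimal polynomial is
  m_A(x) = Π_λ (x − λ)^{k_λ}
where k_λ is the size of the *largest* Jordan block for λ (equivalently, the smallest k with (A − λI)^k v = 0 for every generalised eigenvector v of λ).

  λ = 0: largest Jordan block has size 3, contributing (x − 0)^3

So m_A(x) = x^3 = x^3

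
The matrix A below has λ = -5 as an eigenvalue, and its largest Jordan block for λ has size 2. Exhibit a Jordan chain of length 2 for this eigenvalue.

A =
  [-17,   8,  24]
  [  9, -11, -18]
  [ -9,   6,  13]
A Jordan chain for λ = -5 of length 2:
v_1 = (-12, 9, -9)ᵀ
v_2 = (1, 0, 0)ᵀ

Let N = A − (-5)·I. We want v_2 with N^2 v_2 = 0 but N^1 v_2 ≠ 0; then v_{j-1} := N · v_j for j = 2, …, 2.

Pick v_2 = (1, 0, 0)ᵀ.
Then v_1 = N · v_2 = (-12, 9, -9)ᵀ.

Sanity check: (A − (-5)·I) v_1 = (0, 0, 0)ᵀ = 0. ✓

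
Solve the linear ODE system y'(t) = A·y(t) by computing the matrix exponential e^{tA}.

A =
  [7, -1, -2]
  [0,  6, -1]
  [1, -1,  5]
e^{tA} =
  [-t^2*exp(6*t)/2 + t*exp(6*t) + exp(6*t), t^2*exp(6*t)/2 - t*exp(6*t), t^2*exp(6*t)/2 - 2*t*exp(6*t)]
  [-t^2*exp(6*t)/2, t^2*exp(6*t)/2 + exp(6*t), t^2*exp(6*t)/2 - t*exp(6*t)]
  [t*exp(6*t), -t*exp(6*t), -t*exp(6*t) + exp(6*t)]

Strategy: write A = P · J · P⁻¹ where J is a Jordan canonical form, so e^{tA} = P · e^{tJ} · P⁻¹, and e^{tJ} can be computed block-by-block.

A has Jordan form
J =
  [6, 1, 0]
  [0, 6, 1]
  [0, 0, 6]
(up to reordering of blocks).

Per-block formulas:
  For a 3×3 Jordan block J_3(6): exp(t · J_3(6)) = e^(6t)·(I + t·N + (t^2/2)·N^2), where N is the 3×3 nilpotent shift.

After assembling e^{tJ} and conjugating by P, we get:

e^{tA} =
  [-t^2*exp(6*t)/2 + t*exp(6*t) + exp(6*t), t^2*exp(6*t)/2 - t*exp(6*t), t^2*exp(6*t)/2 - 2*t*exp(6*t)]
  [-t^2*exp(6*t)/2, t^2*exp(6*t)/2 + exp(6*t), t^2*exp(6*t)/2 - t*exp(6*t)]
  [t*exp(6*t), -t*exp(6*t), -t*exp(6*t) + exp(6*t)]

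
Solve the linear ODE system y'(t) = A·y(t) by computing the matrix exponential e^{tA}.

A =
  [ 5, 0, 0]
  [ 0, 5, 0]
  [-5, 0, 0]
e^{tA} =
  [exp(5*t), 0, 0]
  [0, exp(5*t), 0]
  [1 - exp(5*t), 0, 1]

Strategy: write A = P · J · P⁻¹ where J is a Jordan canonical form, so e^{tA} = P · e^{tJ} · P⁻¹, and e^{tJ} can be computed block-by-block.

A has Jordan form
J =
  [0, 0, 0]
  [0, 5, 0]
  [0, 0, 5]
(up to reordering of blocks).

Per-block formulas:
  For a 1×1 block at λ = 0: exp(t · [0]) = [e^(0t)].
  For a 1×1 block at λ = 5: exp(t · [5]) = [e^(5t)].

After assembling e^{tJ} and conjugating by P, we get:

e^{tA} =
  [exp(5*t), 0, 0]
  [0, exp(5*t), 0]
  [1 - exp(5*t), 0, 1]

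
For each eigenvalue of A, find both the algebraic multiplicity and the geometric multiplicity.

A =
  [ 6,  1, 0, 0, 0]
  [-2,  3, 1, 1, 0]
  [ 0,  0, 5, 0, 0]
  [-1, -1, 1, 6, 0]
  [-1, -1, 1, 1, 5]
λ = 5: alg = 5, geom = 3

Step 1 — factor the characteristic polynomial to read off the algebraic multiplicities:
  χ_A(x) = (x - 5)^5

Step 2 — compute geometric multiplicities via the rank-nullity identity g(λ) = n − rank(A − λI):
  rank(A − (5)·I) = 2, so dim ker(A − (5)·I) = n − 2 = 3

Summary:
  λ = 5: algebraic multiplicity = 5, geometric multiplicity = 3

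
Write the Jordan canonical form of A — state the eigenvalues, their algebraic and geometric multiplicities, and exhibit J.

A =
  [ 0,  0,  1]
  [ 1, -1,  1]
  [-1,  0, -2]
J_2(-1) ⊕ J_1(-1)

The characteristic polynomial is
  det(x·I − A) = x^3 + 3*x^2 + 3*x + 1 = (x + 1)^3

Eigenvalues and multiplicities (the geometric multiplicity of λ is n − rank(A − λI), which equals the number of Jordan blocks for λ):
  λ = -1: algebraic multiplicity = 3, geometric multiplicity = 2

Determining the block sizes for each eigenvalue:
  λ = -1: 2 blocks summing to 3 forces exactly one block of size 2 and the rest size 1 → block sizes [2, 1]

Assembling the blocks gives a Jordan form
J =
  [-1,  1,  0]
  [ 0, -1,  0]
  [ 0,  0, -1]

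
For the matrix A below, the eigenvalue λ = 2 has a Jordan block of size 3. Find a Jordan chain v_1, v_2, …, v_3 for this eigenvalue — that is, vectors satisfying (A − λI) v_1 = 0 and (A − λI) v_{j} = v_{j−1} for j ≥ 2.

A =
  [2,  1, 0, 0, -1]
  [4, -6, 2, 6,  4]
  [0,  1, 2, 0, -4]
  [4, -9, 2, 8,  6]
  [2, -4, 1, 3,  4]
A Jordan chain for λ = 2 of length 3:
v_1 = (2, 0, -4, 0, 0)ᵀ
v_2 = (0, 4, 0, 4, 2)ᵀ
v_3 = (1, 0, 0, 0, 0)ᵀ

Let N = A − (2)·I. We want v_3 with N^3 v_3 = 0 but N^2 v_3 ≠ 0; then v_{j-1} := N · v_j for j = 3, …, 2.

Pick v_3 = (1, 0, 0, 0, 0)ᵀ.
Then v_2 = N · v_3 = (0, 4, 0, 4, 2)ᵀ.
Then v_1 = N · v_2 = (2, 0, -4, 0, 0)ᵀ.

Sanity check: (A − (2)·I) v_1 = (0, 0, 0, 0, 0)ᵀ = 0. ✓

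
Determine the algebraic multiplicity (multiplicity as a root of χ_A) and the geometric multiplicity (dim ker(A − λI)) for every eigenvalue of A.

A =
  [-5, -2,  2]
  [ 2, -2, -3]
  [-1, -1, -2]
λ = -3: alg = 3, geom = 1

Step 1 — factor the characteristic polynomial to read off the algebraic multiplicities:
  χ_A(x) = (x + 3)^3

Step 2 — compute geometric multiplicities via the rank-nullity identity g(λ) = n − rank(A − λI):
  rank(A − (-3)·I) = 2, so dim ker(A − (-3)·I) = n − 2 = 1

Summary:
  λ = -3: algebraic multiplicity = 3, geometric multiplicity = 1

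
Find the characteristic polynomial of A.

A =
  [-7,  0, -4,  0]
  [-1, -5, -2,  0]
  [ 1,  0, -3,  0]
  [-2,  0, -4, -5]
x^4 + 20*x^3 + 150*x^2 + 500*x + 625

Expanding det(x·I − A) (e.g. by cofactor expansion or by noting that A is similar to its Jordan form J, which has the same characteristic polynomial as A) gives
  χ_A(x) = x^4 + 20*x^3 + 150*x^2 + 500*x + 625
which factors as (x + 5)^4. The eigenvalues (with algebraic multiplicities) are λ = -5 with multiplicity 4.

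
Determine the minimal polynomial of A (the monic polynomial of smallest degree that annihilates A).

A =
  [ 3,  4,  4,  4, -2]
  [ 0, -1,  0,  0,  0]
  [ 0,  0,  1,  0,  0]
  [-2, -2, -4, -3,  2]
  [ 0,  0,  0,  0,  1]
x^2 - 1

The characteristic polynomial is χ_A(x) = (x - 1)^3*(x + 1)^2, so the eigenvalues are known. The minimal polynomial is
  m_A(x) = Π_λ (x − λ)^{k_λ}
where k_λ is the size of the *largest* Jordan block for λ (equivalently, the smallest k with (A − λI)^k v = 0 for every generalised eigenvector v of λ).

  λ = -1: largest Jordan block has size 1, contributing (x + 1)
  λ = 1: largest Jordan block has size 1, contributing (x − 1)

So m_A(x) = (x - 1)*(x + 1) = x^2 - 1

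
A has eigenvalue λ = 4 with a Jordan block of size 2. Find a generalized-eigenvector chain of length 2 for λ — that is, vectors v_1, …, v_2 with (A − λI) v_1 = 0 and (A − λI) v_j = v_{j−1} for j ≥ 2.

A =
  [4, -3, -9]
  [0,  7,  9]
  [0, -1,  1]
A Jordan chain for λ = 4 of length 2:
v_1 = (-3, 3, -1)ᵀ
v_2 = (0, 1, 0)ᵀ

Let N = A − (4)·I. We want v_2 with N^2 v_2 = 0 but N^1 v_2 ≠ 0; then v_{j-1} := N · v_j for j = 2, …, 2.

Pick v_2 = (0, 1, 0)ᵀ.
Then v_1 = N · v_2 = (-3, 3, -1)ᵀ.

Sanity check: (A − (4)·I) v_1 = (0, 0, 0)ᵀ = 0. ✓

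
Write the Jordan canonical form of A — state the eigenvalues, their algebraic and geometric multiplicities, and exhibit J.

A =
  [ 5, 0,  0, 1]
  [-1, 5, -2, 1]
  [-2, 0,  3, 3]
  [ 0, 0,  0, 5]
J_1(3) ⊕ J_3(5)

The characteristic polynomial is
  det(x·I − A) = x^4 - 18*x^3 + 120*x^2 - 350*x + 375 = (x - 5)^3*(x - 3)

Eigenvalues and multiplicities (the geometric multiplicity of λ is n − rank(A − λI), which equals the number of Jordan blocks for λ):
  λ = 3: algebraic multiplicity = 1, geometric multiplicity = 1
  λ = 5: algebraic multiplicity = 3, geometric multiplicity = 1

Determining the block sizes for each eigenvalue:
  λ = 3: one block (gm = 1), so the single block has size am = 1 → block sizes [1]
  λ = 5: one block (gm = 1), so the single block has size am = 3 → block sizes [3]

Assembling the blocks gives a Jordan form
J =
  [3, 0, 0, 0]
  [0, 5, 1, 0]
  [0, 0, 5, 1]
  [0, 0, 0, 5]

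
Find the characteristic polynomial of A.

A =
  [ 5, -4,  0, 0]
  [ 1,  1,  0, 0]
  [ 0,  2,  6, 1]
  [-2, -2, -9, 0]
x^4 - 12*x^3 + 54*x^2 - 108*x + 81

Expanding det(x·I − A) (e.g. by cofactor expansion or by noting that A is similar to its Jordan form J, which has the same characteristic polynomial as A) gives
  χ_A(x) = x^4 - 12*x^3 + 54*x^2 - 108*x + 81
which factors as (x - 3)^4. The eigenvalues (with algebraic multiplicities) are λ = 3 with multiplicity 4.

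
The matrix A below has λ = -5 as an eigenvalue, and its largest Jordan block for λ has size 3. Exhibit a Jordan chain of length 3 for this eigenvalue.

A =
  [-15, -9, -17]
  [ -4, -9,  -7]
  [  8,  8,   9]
A Jordan chain for λ = -5 of length 3:
v_1 = (-10, -4, 8)ᵀ
v_2 = (-9, -4, 8)ᵀ
v_3 = (0, 1, 0)ᵀ

Let N = A − (-5)·I. We want v_3 with N^3 v_3 = 0 but N^2 v_3 ≠ 0; then v_{j-1} := N · v_j for j = 3, …, 2.

Pick v_3 = (0, 1, 0)ᵀ.
Then v_2 = N · v_3 = (-9, -4, 8)ᵀ.
Then v_1 = N · v_2 = (-10, -4, 8)ᵀ.

Sanity check: (A − (-5)·I) v_1 = (0, 0, 0)ᵀ = 0. ✓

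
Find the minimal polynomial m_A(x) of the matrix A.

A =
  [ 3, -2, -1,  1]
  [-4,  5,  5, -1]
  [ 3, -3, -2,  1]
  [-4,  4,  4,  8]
x^4 - 14*x^3 + 61*x^2 - 84*x + 36

The characteristic polynomial is χ_A(x) = (x - 6)^2*(x - 1)^2, so the eigenvalues are known. The minimal polynomial is
  m_A(x) = Π_λ (x − λ)^{k_λ}
where k_λ is the size of the *largest* Jordan block for λ (equivalently, the smallest k with (A − λI)^k v = 0 for every generalised eigenvector v of λ).

  λ = 1: largest Jordan block has size 2, contributing (x − 1)^2
  λ = 6: largest Jordan block has size 2, contributing (x − 6)^2

So m_A(x) = (x - 6)^2*(x - 1)^2 = x^4 - 14*x^3 + 61*x^2 - 84*x + 36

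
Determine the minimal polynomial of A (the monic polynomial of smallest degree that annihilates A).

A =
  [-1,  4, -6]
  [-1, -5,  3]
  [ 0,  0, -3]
x^2 + 6*x + 9

The characteristic polynomial is χ_A(x) = (x + 3)^3, so the eigenvalues are known. The minimal polynomial is
  m_A(x) = Π_λ (x − λ)^{k_λ}
where k_λ is the size of the *largest* Jordan block for λ (equivalently, the smallest k with (A − λI)^k v = 0 for every generalised eigenvector v of λ).

  λ = -3: largest Jordan block has size 2, contributing (x + 3)^2

So m_A(x) = (x + 3)^2 = x^2 + 6*x + 9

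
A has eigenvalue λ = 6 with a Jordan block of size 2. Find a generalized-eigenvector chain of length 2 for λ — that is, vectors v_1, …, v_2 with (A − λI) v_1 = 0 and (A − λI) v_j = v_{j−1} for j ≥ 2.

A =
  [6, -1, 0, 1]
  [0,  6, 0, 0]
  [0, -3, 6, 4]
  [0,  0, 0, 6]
A Jordan chain for λ = 6 of length 2:
v_1 = (-1, 0, -3, 0)ᵀ
v_2 = (0, 1, 0, 0)ᵀ

Let N = A − (6)·I. We want v_2 with N^2 v_2 = 0 but N^1 v_2 ≠ 0; then v_{j-1} := N · v_j for j = 2, …, 2.

Pick v_2 = (0, 1, 0, 0)ᵀ.
Then v_1 = N · v_2 = (-1, 0, -3, 0)ᵀ.

Sanity check: (A − (6)·I) v_1 = (0, 0, 0, 0)ᵀ = 0. ✓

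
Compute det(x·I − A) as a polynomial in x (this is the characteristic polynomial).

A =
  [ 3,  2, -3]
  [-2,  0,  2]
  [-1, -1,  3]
x^3 - 6*x^2 + 12*x - 8

Expanding det(x·I − A) (e.g. by cofactor expansion or by noting that A is similar to its Jordan form J, which has the same characteristic polynomial as A) gives
  χ_A(x) = x^3 - 6*x^2 + 12*x - 8
which factors as (x - 2)^3. The eigenvalues (with algebraic multiplicities) are λ = 2 with multiplicity 3.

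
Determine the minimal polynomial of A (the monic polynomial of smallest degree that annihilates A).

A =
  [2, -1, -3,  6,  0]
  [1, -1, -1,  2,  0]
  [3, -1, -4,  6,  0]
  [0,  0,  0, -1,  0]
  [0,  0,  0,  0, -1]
x^3 + 3*x^2 + 3*x + 1

The characteristic polynomial is χ_A(x) = (x + 1)^5, so the eigenvalues are known. The minimal polynomial is
  m_A(x) = Π_λ (x − λ)^{k_λ}
where k_λ is the size of the *largest* Jordan block for λ (equivalently, the smallest k with (A − λI)^k v = 0 for every generalised eigenvector v of λ).

  λ = -1: largest Jordan block has size 3, contributing (x + 1)^3

So m_A(x) = (x + 1)^3 = x^3 + 3*x^2 + 3*x + 1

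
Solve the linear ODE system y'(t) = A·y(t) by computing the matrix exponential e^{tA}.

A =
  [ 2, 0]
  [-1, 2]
e^{tA} =
  [exp(2*t), 0]
  [-t*exp(2*t), exp(2*t)]

Strategy: write A = P · J · P⁻¹ where J is a Jordan canonical form, so e^{tA} = P · e^{tJ} · P⁻¹, and e^{tJ} can be computed block-by-block.

A has Jordan form
J =
  [2, 1]
  [0, 2]
(up to reordering of blocks).

Per-block formulas:
  For a 2×2 Jordan block J_2(2): exp(t · J_2(2)) = e^(2t)·(I + t·N), where N is the 2×2 nilpotent shift.

After assembling e^{tJ} and conjugating by P, we get:

e^{tA} =
  [exp(2*t), 0]
  [-t*exp(2*t), exp(2*t)]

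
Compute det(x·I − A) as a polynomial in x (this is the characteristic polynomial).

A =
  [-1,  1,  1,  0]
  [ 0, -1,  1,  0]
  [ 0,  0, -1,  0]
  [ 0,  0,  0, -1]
x^4 + 4*x^3 + 6*x^2 + 4*x + 1

Expanding det(x·I − A) (e.g. by cofactor expansion or by noting that A is similar to its Jordan form J, which has the same characteristic polynomial as A) gives
  χ_A(x) = x^4 + 4*x^3 + 6*x^2 + 4*x + 1
which factors as (x + 1)^4. The eigenvalues (with algebraic multiplicities) are λ = -1 with multiplicity 4.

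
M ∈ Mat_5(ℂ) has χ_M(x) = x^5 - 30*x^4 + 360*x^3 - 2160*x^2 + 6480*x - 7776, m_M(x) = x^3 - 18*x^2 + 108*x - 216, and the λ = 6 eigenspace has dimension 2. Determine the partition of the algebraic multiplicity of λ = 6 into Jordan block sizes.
Block sizes for λ = 6: [3, 2]

Step 1 — from the characteristic polynomial, algebraic multiplicity of λ = 6 is 5. From dim ker(M − (6)·I) = 2, there are exactly 2 Jordan blocks for λ = 6.
Step 2 — from the minimal polynomial, the factor (x − 6)^3 tells us the largest block for λ = 6 has size 3.
Step 3 — with total size 5, 2 blocks, and largest block 3, the block sizes (in nonincreasing order) are [3, 2].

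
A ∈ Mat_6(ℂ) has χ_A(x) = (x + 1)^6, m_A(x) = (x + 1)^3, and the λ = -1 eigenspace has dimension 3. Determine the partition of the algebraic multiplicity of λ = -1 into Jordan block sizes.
Block sizes for λ = -1: [3, 2, 1]

Step 1 — from the characteristic polynomial, algebraic multiplicity of λ = -1 is 6. From dim ker(A − (-1)·I) = 3, there are exactly 3 Jordan blocks for λ = -1.
Step 2 — from the minimal polynomial, the factor (x + 1)^3 tells us the largest block for λ = -1 has size 3.
Step 3 — with total size 6, 3 blocks, and largest block 3, the block sizes (in nonincreasing order) are [3, 2, 1].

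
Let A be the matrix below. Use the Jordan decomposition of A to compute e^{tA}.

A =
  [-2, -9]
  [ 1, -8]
e^{tA} =
  [3*t*exp(-5*t) + exp(-5*t), -9*t*exp(-5*t)]
  [t*exp(-5*t), -3*t*exp(-5*t) + exp(-5*t)]

Strategy: write A = P · J · P⁻¹ where J is a Jordan canonical form, so e^{tA} = P · e^{tJ} · P⁻¹, and e^{tJ} can be computed block-by-block.

A has Jordan form
J =
  [-5,  1]
  [ 0, -5]
(up to reordering of blocks).

Per-block formulas:
  For a 2×2 Jordan block J_2(-5): exp(t · J_2(-5)) = e^(-5t)·(I + t·N), where N is the 2×2 nilpotent shift.

After assembling e^{tJ} and conjugating by P, we get:

e^{tA} =
  [3*t*exp(-5*t) + exp(-5*t), -9*t*exp(-5*t)]
  [t*exp(-5*t), -3*t*exp(-5*t) + exp(-5*t)]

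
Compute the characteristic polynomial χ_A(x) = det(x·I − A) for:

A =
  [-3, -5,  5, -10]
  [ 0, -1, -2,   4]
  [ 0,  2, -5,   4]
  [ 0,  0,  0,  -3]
x^4 + 12*x^3 + 54*x^2 + 108*x + 81

Expanding det(x·I − A) (e.g. by cofactor expansion or by noting that A is similar to its Jordan form J, which has the same characteristic polynomial as A) gives
  χ_A(x) = x^4 + 12*x^3 + 54*x^2 + 108*x + 81
which factors as (x + 3)^4. The eigenvalues (with algebraic multiplicities) are λ = -3 with multiplicity 4.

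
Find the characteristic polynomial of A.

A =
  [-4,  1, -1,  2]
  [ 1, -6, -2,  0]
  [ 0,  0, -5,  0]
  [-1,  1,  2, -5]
x^4 + 20*x^3 + 150*x^2 + 500*x + 625

Expanding det(x·I − A) (e.g. by cofactor expansion or by noting that A is similar to its Jordan form J, which has the same characteristic polynomial as A) gives
  χ_A(x) = x^4 + 20*x^3 + 150*x^2 + 500*x + 625
which factors as (x + 5)^4. The eigenvalues (with algebraic multiplicities) are λ = -5 with multiplicity 4.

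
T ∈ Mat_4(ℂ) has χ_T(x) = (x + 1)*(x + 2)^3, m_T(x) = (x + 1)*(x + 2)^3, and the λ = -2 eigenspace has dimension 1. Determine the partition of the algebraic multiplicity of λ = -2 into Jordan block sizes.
Block sizes for λ = -2: [3]

Step 1 — from the characteristic polynomial, algebraic multiplicity of λ = -2 is 3. From dim ker(T − (-2)·I) = 1, there are exactly 1 Jordan blocks for λ = -2.
Step 2 — from the minimal polynomial, the factor (x + 2)^3 tells us the largest block for λ = -2 has size 3.
Step 3 — with total size 3, 1 blocks, and largest block 3, the block sizes (in nonincreasing order) are [3].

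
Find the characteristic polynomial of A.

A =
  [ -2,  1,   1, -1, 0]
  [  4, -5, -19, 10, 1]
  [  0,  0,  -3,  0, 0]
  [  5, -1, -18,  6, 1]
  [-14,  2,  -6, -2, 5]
x^5 - x^4 - 38*x^3 - 18*x^2 + 405*x + 675

Expanding det(x·I − A) (e.g. by cofactor expansion or by noting that A is similar to its Jordan form J, which has the same characteristic polynomial as A) gives
  χ_A(x) = x^5 - x^4 - 38*x^3 - 18*x^2 + 405*x + 675
which factors as (x - 5)^2*(x + 3)^3. The eigenvalues (with algebraic multiplicities) are λ = -3 with multiplicity 3, λ = 5 with multiplicity 2.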